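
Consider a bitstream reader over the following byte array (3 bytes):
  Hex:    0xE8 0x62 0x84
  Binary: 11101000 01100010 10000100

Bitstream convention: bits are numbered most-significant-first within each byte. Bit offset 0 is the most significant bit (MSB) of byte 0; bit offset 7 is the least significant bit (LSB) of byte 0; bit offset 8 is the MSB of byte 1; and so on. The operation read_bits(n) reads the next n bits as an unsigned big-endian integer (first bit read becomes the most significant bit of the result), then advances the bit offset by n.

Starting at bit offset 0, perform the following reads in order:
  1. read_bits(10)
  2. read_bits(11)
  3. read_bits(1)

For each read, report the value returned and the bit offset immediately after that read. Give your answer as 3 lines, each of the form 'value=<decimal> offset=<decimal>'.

Read 1: bits[0:10] width=10 -> value=929 (bin 1110100001); offset now 10 = byte 1 bit 2; 14 bits remain
Read 2: bits[10:21] width=11 -> value=1104 (bin 10001010000); offset now 21 = byte 2 bit 5; 3 bits remain
Read 3: bits[21:22] width=1 -> value=1 (bin 1); offset now 22 = byte 2 bit 6; 2 bits remain

Answer: value=929 offset=10
value=1104 offset=21
value=1 offset=22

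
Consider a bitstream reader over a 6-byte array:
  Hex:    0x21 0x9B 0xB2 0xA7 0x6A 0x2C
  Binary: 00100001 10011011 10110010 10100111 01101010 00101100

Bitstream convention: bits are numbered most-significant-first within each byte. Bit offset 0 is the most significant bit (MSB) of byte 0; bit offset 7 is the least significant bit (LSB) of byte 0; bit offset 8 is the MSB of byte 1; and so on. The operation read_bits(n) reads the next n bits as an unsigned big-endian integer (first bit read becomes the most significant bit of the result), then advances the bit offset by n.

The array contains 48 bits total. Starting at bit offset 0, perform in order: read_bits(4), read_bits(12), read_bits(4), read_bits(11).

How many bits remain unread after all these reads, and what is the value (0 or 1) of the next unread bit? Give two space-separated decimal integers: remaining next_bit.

Read 1: bits[0:4] width=4 -> value=2 (bin 0010); offset now 4 = byte 0 bit 4; 44 bits remain
Read 2: bits[4:16] width=12 -> value=411 (bin 000110011011); offset now 16 = byte 2 bit 0; 32 bits remain
Read 3: bits[16:20] width=4 -> value=11 (bin 1011); offset now 20 = byte 2 bit 4; 28 bits remain
Read 4: bits[20:31] width=11 -> value=339 (bin 00101010011); offset now 31 = byte 3 bit 7; 17 bits remain

Answer: 17 1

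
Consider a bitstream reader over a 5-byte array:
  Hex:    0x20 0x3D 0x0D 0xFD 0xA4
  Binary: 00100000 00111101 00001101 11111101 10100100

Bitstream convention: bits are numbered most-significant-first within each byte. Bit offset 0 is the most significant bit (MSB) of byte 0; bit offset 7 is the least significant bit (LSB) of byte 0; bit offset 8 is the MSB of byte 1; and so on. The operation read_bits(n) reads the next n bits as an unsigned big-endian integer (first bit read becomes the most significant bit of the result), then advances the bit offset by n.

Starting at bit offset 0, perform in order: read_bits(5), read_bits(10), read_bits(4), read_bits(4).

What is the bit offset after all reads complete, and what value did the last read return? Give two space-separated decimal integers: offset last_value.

Read 1: bits[0:5] width=5 -> value=4 (bin 00100); offset now 5 = byte 0 bit 5; 35 bits remain
Read 2: bits[5:15] width=10 -> value=30 (bin 0000011110); offset now 15 = byte 1 bit 7; 25 bits remain
Read 3: bits[15:19] width=4 -> value=8 (bin 1000); offset now 19 = byte 2 bit 3; 21 bits remain
Read 4: bits[19:23] width=4 -> value=6 (bin 0110); offset now 23 = byte 2 bit 7; 17 bits remain

Answer: 23 6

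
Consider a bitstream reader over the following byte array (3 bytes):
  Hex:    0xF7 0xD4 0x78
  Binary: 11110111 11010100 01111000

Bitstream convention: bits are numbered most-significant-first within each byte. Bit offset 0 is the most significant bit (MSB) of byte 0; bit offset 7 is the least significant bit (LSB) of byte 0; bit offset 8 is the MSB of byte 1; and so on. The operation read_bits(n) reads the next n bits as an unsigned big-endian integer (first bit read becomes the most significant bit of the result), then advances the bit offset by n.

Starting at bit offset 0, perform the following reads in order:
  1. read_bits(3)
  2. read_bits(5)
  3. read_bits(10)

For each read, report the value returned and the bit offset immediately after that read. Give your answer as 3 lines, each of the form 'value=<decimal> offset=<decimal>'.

Answer: value=7 offset=3
value=23 offset=8
value=849 offset=18

Derivation:
Read 1: bits[0:3] width=3 -> value=7 (bin 111); offset now 3 = byte 0 bit 3; 21 bits remain
Read 2: bits[3:8] width=5 -> value=23 (bin 10111); offset now 8 = byte 1 bit 0; 16 bits remain
Read 3: bits[8:18] width=10 -> value=849 (bin 1101010001); offset now 18 = byte 2 bit 2; 6 bits remain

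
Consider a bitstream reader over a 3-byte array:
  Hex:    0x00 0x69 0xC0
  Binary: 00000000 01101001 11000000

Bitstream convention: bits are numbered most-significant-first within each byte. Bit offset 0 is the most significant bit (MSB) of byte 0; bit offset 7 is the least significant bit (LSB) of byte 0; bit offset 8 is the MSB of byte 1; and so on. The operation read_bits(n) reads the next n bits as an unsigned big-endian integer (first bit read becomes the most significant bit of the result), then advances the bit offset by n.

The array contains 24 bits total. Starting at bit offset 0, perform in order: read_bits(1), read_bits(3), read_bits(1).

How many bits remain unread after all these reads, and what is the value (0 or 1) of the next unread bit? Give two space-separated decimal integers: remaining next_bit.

Answer: 19 0

Derivation:
Read 1: bits[0:1] width=1 -> value=0 (bin 0); offset now 1 = byte 0 bit 1; 23 bits remain
Read 2: bits[1:4] width=3 -> value=0 (bin 000); offset now 4 = byte 0 bit 4; 20 bits remain
Read 3: bits[4:5] width=1 -> value=0 (bin 0); offset now 5 = byte 0 bit 5; 19 bits remain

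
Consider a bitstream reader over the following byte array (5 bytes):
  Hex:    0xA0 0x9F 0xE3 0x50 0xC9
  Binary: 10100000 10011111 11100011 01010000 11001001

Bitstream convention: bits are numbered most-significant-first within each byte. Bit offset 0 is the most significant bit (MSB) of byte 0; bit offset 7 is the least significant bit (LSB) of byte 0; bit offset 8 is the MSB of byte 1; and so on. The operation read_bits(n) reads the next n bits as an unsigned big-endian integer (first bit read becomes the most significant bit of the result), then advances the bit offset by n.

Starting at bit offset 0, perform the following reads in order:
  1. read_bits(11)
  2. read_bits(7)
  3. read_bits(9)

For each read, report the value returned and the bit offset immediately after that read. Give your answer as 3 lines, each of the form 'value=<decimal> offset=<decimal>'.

Answer: value=1284 offset=11
value=127 offset=18
value=282 offset=27

Derivation:
Read 1: bits[0:11] width=11 -> value=1284 (bin 10100000100); offset now 11 = byte 1 bit 3; 29 bits remain
Read 2: bits[11:18] width=7 -> value=127 (bin 1111111); offset now 18 = byte 2 bit 2; 22 bits remain
Read 3: bits[18:27] width=9 -> value=282 (bin 100011010); offset now 27 = byte 3 bit 3; 13 bits remain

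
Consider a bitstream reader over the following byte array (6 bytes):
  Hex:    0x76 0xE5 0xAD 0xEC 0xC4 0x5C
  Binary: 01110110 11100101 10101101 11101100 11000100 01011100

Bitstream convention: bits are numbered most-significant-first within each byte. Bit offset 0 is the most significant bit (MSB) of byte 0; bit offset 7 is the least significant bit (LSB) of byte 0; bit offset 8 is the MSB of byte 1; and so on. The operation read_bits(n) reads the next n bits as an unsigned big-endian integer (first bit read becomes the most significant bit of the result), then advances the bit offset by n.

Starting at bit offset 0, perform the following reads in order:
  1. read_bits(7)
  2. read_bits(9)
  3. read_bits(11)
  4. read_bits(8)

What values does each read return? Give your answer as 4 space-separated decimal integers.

Read 1: bits[0:7] width=7 -> value=59 (bin 0111011); offset now 7 = byte 0 bit 7; 41 bits remain
Read 2: bits[7:16] width=9 -> value=229 (bin 011100101); offset now 16 = byte 2 bit 0; 32 bits remain
Read 3: bits[16:27] width=11 -> value=1391 (bin 10101101111); offset now 27 = byte 3 bit 3; 21 bits remain
Read 4: bits[27:35] width=8 -> value=102 (bin 01100110); offset now 35 = byte 4 bit 3; 13 bits remain

Answer: 59 229 1391 102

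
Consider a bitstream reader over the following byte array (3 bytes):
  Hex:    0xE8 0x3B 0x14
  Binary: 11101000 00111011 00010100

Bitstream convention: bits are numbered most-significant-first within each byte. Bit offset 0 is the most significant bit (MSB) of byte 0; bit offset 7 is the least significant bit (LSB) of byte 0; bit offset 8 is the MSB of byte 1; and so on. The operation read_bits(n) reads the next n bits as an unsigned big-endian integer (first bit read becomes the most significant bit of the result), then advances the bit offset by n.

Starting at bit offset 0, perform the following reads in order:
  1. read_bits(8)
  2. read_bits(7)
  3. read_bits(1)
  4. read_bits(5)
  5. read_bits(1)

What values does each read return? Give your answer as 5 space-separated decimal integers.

Read 1: bits[0:8] width=8 -> value=232 (bin 11101000); offset now 8 = byte 1 bit 0; 16 bits remain
Read 2: bits[8:15] width=7 -> value=29 (bin 0011101); offset now 15 = byte 1 bit 7; 9 bits remain
Read 3: bits[15:16] width=1 -> value=1 (bin 1); offset now 16 = byte 2 bit 0; 8 bits remain
Read 4: bits[16:21] width=5 -> value=2 (bin 00010); offset now 21 = byte 2 bit 5; 3 bits remain
Read 5: bits[21:22] width=1 -> value=1 (bin 1); offset now 22 = byte 2 bit 6; 2 bits remain

Answer: 232 29 1 2 1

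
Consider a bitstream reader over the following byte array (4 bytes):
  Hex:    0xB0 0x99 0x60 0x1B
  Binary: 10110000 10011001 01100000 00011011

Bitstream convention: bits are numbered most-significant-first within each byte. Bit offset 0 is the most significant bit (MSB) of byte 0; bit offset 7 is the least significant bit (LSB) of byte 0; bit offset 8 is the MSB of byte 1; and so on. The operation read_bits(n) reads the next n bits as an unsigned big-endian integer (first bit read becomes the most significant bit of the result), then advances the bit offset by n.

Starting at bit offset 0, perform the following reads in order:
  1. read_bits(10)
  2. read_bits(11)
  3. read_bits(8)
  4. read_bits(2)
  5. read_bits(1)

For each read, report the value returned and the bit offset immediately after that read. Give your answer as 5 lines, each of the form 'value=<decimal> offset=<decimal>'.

Read 1: bits[0:10] width=10 -> value=706 (bin 1011000010); offset now 10 = byte 1 bit 2; 22 bits remain
Read 2: bits[10:21] width=11 -> value=812 (bin 01100101100); offset now 21 = byte 2 bit 5; 11 bits remain
Read 3: bits[21:29] width=8 -> value=3 (bin 00000011); offset now 29 = byte 3 bit 5; 3 bits remain
Read 4: bits[29:31] width=2 -> value=1 (bin 01); offset now 31 = byte 3 bit 7; 1 bits remain
Read 5: bits[31:32] width=1 -> value=1 (bin 1); offset now 32 = byte 4 bit 0; 0 bits remain

Answer: value=706 offset=10
value=812 offset=21
value=3 offset=29
value=1 offset=31
value=1 offset=32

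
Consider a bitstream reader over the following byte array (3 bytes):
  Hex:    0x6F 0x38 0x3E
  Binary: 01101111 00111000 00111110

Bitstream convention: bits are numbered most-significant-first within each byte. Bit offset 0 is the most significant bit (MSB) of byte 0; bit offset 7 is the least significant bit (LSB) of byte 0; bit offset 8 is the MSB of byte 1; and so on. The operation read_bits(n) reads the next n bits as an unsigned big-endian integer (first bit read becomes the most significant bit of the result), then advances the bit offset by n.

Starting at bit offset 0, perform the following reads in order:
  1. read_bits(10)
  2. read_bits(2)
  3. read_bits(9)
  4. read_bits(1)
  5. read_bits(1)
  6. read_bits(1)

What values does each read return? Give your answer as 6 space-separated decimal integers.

Read 1: bits[0:10] width=10 -> value=444 (bin 0110111100); offset now 10 = byte 1 bit 2; 14 bits remain
Read 2: bits[10:12] width=2 -> value=3 (bin 11); offset now 12 = byte 1 bit 4; 12 bits remain
Read 3: bits[12:21] width=9 -> value=263 (bin 100000111); offset now 21 = byte 2 bit 5; 3 bits remain
Read 4: bits[21:22] width=1 -> value=1 (bin 1); offset now 22 = byte 2 bit 6; 2 bits remain
Read 5: bits[22:23] width=1 -> value=1 (bin 1); offset now 23 = byte 2 bit 7; 1 bits remain
Read 6: bits[23:24] width=1 -> value=0 (bin 0); offset now 24 = byte 3 bit 0; 0 bits remain

Answer: 444 3 263 1 1 0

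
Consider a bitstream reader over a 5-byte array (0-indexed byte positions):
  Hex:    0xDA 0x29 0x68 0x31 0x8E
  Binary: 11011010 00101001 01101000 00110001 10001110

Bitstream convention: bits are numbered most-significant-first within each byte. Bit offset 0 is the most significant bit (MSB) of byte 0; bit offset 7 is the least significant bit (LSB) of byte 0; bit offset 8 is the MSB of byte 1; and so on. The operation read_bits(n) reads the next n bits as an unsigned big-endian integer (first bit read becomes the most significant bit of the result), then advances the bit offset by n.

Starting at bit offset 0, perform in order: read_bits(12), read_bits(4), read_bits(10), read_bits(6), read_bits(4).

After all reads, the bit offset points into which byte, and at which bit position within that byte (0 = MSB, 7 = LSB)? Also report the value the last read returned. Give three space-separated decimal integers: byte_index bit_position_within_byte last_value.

Read 1: bits[0:12] width=12 -> value=3490 (bin 110110100010); offset now 12 = byte 1 bit 4; 28 bits remain
Read 2: bits[12:16] width=4 -> value=9 (bin 1001); offset now 16 = byte 2 bit 0; 24 bits remain
Read 3: bits[16:26] width=10 -> value=416 (bin 0110100000); offset now 26 = byte 3 bit 2; 14 bits remain
Read 4: bits[26:32] width=6 -> value=49 (bin 110001); offset now 32 = byte 4 bit 0; 8 bits remain
Read 5: bits[32:36] width=4 -> value=8 (bin 1000); offset now 36 = byte 4 bit 4; 4 bits remain

Answer: 4 4 8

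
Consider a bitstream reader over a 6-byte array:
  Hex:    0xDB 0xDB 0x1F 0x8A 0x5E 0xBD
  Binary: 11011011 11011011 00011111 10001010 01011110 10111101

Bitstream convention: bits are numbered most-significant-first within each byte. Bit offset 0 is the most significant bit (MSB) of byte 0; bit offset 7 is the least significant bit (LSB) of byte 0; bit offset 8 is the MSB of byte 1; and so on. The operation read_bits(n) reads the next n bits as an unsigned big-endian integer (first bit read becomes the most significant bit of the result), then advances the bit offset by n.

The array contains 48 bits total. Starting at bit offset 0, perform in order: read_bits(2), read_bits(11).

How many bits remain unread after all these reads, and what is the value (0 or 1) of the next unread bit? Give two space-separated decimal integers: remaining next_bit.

Read 1: bits[0:2] width=2 -> value=3 (bin 11); offset now 2 = byte 0 bit 2; 46 bits remain
Read 2: bits[2:13] width=11 -> value=891 (bin 01101111011); offset now 13 = byte 1 bit 5; 35 bits remain

Answer: 35 0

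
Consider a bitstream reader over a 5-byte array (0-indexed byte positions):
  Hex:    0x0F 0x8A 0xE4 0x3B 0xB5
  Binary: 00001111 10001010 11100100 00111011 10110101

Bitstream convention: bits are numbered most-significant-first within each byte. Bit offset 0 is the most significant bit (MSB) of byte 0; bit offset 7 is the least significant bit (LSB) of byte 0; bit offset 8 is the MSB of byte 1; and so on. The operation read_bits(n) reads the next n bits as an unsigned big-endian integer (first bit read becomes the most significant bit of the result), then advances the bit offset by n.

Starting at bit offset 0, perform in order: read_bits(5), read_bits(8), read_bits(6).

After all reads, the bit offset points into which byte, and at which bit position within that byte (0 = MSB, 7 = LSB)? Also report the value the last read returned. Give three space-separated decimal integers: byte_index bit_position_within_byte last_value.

Read 1: bits[0:5] width=5 -> value=1 (bin 00001); offset now 5 = byte 0 bit 5; 35 bits remain
Read 2: bits[5:13] width=8 -> value=241 (bin 11110001); offset now 13 = byte 1 bit 5; 27 bits remain
Read 3: bits[13:19] width=6 -> value=23 (bin 010111); offset now 19 = byte 2 bit 3; 21 bits remain

Answer: 2 3 23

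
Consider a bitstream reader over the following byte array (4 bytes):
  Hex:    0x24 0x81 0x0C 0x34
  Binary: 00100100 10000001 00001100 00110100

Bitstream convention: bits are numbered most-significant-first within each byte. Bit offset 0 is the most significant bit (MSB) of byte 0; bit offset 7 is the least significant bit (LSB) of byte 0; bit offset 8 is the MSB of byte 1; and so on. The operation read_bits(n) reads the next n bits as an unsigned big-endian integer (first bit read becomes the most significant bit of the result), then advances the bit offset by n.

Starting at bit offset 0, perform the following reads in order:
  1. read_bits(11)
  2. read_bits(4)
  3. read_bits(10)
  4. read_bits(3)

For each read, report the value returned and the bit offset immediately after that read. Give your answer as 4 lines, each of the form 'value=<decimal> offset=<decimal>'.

Answer: value=292 offset=11
value=0 offset=15
value=536 offset=25
value=3 offset=28

Derivation:
Read 1: bits[0:11] width=11 -> value=292 (bin 00100100100); offset now 11 = byte 1 bit 3; 21 bits remain
Read 2: bits[11:15] width=4 -> value=0 (bin 0000); offset now 15 = byte 1 bit 7; 17 bits remain
Read 3: bits[15:25] width=10 -> value=536 (bin 1000011000); offset now 25 = byte 3 bit 1; 7 bits remain
Read 4: bits[25:28] width=3 -> value=3 (bin 011); offset now 28 = byte 3 bit 4; 4 bits remain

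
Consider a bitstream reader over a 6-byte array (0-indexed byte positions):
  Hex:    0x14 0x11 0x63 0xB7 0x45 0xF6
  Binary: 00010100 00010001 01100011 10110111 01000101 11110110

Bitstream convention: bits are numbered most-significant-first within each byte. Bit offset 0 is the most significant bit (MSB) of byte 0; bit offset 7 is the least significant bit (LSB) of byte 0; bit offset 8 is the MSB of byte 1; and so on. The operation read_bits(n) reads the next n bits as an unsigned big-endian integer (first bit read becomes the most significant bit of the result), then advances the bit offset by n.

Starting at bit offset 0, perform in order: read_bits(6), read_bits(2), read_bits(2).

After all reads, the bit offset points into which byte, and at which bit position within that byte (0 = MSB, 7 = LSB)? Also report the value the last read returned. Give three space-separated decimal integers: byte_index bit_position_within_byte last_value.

Read 1: bits[0:6] width=6 -> value=5 (bin 000101); offset now 6 = byte 0 bit 6; 42 bits remain
Read 2: bits[6:8] width=2 -> value=0 (bin 00); offset now 8 = byte 1 bit 0; 40 bits remain
Read 3: bits[8:10] width=2 -> value=0 (bin 00); offset now 10 = byte 1 bit 2; 38 bits remain

Answer: 1 2 0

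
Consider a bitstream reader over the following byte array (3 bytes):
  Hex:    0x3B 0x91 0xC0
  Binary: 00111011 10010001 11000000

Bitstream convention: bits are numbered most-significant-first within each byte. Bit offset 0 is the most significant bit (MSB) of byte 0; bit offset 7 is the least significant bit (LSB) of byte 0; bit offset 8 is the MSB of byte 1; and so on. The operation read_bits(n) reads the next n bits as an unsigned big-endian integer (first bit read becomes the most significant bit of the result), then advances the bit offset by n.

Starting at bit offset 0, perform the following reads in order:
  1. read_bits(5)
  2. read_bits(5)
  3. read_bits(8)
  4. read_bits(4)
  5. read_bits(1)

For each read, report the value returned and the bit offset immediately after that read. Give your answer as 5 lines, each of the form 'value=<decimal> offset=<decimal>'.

Read 1: bits[0:5] width=5 -> value=7 (bin 00111); offset now 5 = byte 0 bit 5; 19 bits remain
Read 2: bits[5:10] width=5 -> value=14 (bin 01110); offset now 10 = byte 1 bit 2; 14 bits remain
Read 3: bits[10:18] width=8 -> value=71 (bin 01000111); offset now 18 = byte 2 bit 2; 6 bits remain
Read 4: bits[18:22] width=4 -> value=0 (bin 0000); offset now 22 = byte 2 bit 6; 2 bits remain
Read 5: bits[22:23] width=1 -> value=0 (bin 0); offset now 23 = byte 2 bit 7; 1 bits remain

Answer: value=7 offset=5
value=14 offset=10
value=71 offset=18
value=0 offset=22
value=0 offset=23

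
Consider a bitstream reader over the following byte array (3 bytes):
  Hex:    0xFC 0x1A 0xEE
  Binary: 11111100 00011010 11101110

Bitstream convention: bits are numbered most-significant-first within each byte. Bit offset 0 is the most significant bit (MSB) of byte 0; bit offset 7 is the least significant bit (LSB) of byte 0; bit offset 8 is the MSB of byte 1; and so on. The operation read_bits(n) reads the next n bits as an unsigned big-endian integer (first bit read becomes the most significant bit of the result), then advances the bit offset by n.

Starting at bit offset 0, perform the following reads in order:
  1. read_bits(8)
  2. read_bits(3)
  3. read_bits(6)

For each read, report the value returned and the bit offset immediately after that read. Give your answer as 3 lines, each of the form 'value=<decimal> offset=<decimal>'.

Answer: value=252 offset=8
value=0 offset=11
value=53 offset=17

Derivation:
Read 1: bits[0:8] width=8 -> value=252 (bin 11111100); offset now 8 = byte 1 bit 0; 16 bits remain
Read 2: bits[8:11] width=3 -> value=0 (bin 000); offset now 11 = byte 1 bit 3; 13 bits remain
Read 3: bits[11:17] width=6 -> value=53 (bin 110101); offset now 17 = byte 2 bit 1; 7 bits remain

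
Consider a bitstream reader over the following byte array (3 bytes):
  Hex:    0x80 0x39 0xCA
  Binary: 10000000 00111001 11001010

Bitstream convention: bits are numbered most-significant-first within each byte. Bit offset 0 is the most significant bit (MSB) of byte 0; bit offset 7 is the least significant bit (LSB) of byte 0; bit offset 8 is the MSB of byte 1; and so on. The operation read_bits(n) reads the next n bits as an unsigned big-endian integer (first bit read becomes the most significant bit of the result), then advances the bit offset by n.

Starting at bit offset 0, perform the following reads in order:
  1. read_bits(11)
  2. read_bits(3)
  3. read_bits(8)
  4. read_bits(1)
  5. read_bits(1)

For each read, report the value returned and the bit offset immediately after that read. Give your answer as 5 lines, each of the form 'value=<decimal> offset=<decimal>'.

Read 1: bits[0:11] width=11 -> value=1025 (bin 10000000001); offset now 11 = byte 1 bit 3; 13 bits remain
Read 2: bits[11:14] width=3 -> value=6 (bin 110); offset now 14 = byte 1 bit 6; 10 bits remain
Read 3: bits[14:22] width=8 -> value=114 (bin 01110010); offset now 22 = byte 2 bit 6; 2 bits remain
Read 4: bits[22:23] width=1 -> value=1 (bin 1); offset now 23 = byte 2 bit 7; 1 bits remain
Read 5: bits[23:24] width=1 -> value=0 (bin 0); offset now 24 = byte 3 bit 0; 0 bits remain

Answer: value=1025 offset=11
value=6 offset=14
value=114 offset=22
value=1 offset=23
value=0 offset=24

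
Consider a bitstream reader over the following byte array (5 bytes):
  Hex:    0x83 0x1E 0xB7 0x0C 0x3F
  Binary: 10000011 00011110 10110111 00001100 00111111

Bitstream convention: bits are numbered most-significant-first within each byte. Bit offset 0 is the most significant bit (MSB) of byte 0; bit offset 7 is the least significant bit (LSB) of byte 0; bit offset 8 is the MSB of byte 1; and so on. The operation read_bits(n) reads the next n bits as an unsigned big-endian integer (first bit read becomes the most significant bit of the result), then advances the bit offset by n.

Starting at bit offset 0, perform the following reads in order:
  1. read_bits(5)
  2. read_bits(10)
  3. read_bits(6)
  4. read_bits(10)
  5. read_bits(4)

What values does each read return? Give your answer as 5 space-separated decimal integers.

Read 1: bits[0:5] width=5 -> value=16 (bin 10000); offset now 5 = byte 0 bit 5; 35 bits remain
Read 2: bits[5:15] width=10 -> value=399 (bin 0110001111); offset now 15 = byte 1 bit 7; 25 bits remain
Read 3: bits[15:21] width=6 -> value=22 (bin 010110); offset now 21 = byte 2 bit 5; 19 bits remain
Read 4: bits[21:31] width=10 -> value=902 (bin 1110000110); offset now 31 = byte 3 bit 7; 9 bits remain
Read 5: bits[31:35] width=4 -> value=1 (bin 0001); offset now 35 = byte 4 bit 3; 5 bits remain

Answer: 16 399 22 902 1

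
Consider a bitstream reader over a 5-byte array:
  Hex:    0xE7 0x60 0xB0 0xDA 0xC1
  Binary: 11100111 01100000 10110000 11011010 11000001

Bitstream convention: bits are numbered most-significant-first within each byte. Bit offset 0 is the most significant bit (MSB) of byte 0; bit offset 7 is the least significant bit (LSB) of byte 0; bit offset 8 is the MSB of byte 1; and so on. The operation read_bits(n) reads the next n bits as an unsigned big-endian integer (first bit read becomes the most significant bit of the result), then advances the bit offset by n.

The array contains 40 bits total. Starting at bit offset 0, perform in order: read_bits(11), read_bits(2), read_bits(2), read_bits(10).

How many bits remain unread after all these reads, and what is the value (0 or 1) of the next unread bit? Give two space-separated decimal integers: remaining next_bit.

Read 1: bits[0:11] width=11 -> value=1851 (bin 11100111011); offset now 11 = byte 1 bit 3; 29 bits remain
Read 2: bits[11:13] width=2 -> value=0 (bin 00); offset now 13 = byte 1 bit 5; 27 bits remain
Read 3: bits[13:15] width=2 -> value=0 (bin 00); offset now 15 = byte 1 bit 7; 25 bits remain
Read 4: bits[15:25] width=10 -> value=353 (bin 0101100001); offset now 25 = byte 3 bit 1; 15 bits remain

Answer: 15 1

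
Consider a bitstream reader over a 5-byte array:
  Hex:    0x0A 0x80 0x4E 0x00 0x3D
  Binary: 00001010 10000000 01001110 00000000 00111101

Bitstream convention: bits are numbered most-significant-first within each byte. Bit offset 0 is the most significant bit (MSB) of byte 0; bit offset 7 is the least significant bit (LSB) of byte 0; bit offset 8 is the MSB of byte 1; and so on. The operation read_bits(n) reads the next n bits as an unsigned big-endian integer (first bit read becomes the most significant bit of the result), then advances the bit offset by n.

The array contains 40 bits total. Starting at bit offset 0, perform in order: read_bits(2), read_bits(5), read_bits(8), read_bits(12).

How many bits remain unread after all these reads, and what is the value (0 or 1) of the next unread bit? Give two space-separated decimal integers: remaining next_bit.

Answer: 13 0

Derivation:
Read 1: bits[0:2] width=2 -> value=0 (bin 00); offset now 2 = byte 0 bit 2; 38 bits remain
Read 2: bits[2:7] width=5 -> value=5 (bin 00101); offset now 7 = byte 0 bit 7; 33 bits remain
Read 3: bits[7:15] width=8 -> value=64 (bin 01000000); offset now 15 = byte 1 bit 7; 25 bits remain
Read 4: bits[15:27] width=12 -> value=624 (bin 001001110000); offset now 27 = byte 3 bit 3; 13 bits remain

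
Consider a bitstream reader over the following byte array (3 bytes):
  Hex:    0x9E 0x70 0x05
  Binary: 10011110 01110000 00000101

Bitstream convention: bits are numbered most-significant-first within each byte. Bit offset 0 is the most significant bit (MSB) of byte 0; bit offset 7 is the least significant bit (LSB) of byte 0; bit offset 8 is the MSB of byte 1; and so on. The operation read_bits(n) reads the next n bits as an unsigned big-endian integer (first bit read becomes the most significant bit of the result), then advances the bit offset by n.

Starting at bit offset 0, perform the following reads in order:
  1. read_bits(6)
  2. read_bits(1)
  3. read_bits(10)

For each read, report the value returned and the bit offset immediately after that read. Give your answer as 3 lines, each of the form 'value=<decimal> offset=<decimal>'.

Answer: value=39 offset=6
value=1 offset=7
value=224 offset=17

Derivation:
Read 1: bits[0:6] width=6 -> value=39 (bin 100111); offset now 6 = byte 0 bit 6; 18 bits remain
Read 2: bits[6:7] width=1 -> value=1 (bin 1); offset now 7 = byte 0 bit 7; 17 bits remain
Read 3: bits[7:17] width=10 -> value=224 (bin 0011100000); offset now 17 = byte 2 bit 1; 7 bits remain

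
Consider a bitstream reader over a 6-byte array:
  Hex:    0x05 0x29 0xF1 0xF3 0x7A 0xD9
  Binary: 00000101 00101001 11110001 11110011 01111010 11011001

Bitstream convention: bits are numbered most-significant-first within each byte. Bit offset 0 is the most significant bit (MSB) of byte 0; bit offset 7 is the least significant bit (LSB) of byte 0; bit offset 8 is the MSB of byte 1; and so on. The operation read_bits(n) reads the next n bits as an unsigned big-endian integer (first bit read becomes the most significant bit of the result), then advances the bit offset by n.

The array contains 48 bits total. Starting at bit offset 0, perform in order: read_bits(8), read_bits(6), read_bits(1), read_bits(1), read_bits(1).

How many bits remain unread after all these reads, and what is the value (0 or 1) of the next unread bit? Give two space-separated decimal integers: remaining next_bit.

Answer: 31 1

Derivation:
Read 1: bits[0:8] width=8 -> value=5 (bin 00000101); offset now 8 = byte 1 bit 0; 40 bits remain
Read 2: bits[8:14] width=6 -> value=10 (bin 001010); offset now 14 = byte 1 bit 6; 34 bits remain
Read 3: bits[14:15] width=1 -> value=0 (bin 0); offset now 15 = byte 1 bit 7; 33 bits remain
Read 4: bits[15:16] width=1 -> value=1 (bin 1); offset now 16 = byte 2 bit 0; 32 bits remain
Read 5: bits[16:17] width=1 -> value=1 (bin 1); offset now 17 = byte 2 bit 1; 31 bits remain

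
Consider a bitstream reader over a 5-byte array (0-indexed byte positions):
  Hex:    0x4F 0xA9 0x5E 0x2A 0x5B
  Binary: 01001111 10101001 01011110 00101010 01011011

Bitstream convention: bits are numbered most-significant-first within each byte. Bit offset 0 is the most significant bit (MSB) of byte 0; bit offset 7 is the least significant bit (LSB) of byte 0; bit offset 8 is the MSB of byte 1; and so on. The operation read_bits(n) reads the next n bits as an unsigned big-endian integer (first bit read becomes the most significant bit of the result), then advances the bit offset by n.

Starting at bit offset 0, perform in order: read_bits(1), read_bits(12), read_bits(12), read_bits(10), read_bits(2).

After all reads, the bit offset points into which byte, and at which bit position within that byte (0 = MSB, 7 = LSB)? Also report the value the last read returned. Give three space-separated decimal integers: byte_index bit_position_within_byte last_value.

Answer: 4 5 3

Derivation:
Read 1: bits[0:1] width=1 -> value=0 (bin 0); offset now 1 = byte 0 bit 1; 39 bits remain
Read 2: bits[1:13] width=12 -> value=2549 (bin 100111110101); offset now 13 = byte 1 bit 5; 27 bits remain
Read 3: bits[13:25] width=12 -> value=700 (bin 001010111100); offset now 25 = byte 3 bit 1; 15 bits remain
Read 4: bits[25:35] width=10 -> value=338 (bin 0101010010); offset now 35 = byte 4 bit 3; 5 bits remain
Read 5: bits[35:37] width=2 -> value=3 (bin 11); offset now 37 = byte 4 bit 5; 3 bits remain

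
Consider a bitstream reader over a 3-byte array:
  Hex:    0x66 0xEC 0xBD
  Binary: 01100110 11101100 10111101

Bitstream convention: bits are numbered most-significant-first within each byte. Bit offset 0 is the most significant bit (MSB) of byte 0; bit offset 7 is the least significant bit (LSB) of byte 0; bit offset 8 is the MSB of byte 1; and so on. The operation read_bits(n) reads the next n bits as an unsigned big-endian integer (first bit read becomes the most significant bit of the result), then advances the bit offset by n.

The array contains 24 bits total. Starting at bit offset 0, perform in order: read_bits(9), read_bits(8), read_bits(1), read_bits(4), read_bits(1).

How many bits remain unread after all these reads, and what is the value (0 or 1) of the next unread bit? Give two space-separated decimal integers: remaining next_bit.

Answer: 1 1

Derivation:
Read 1: bits[0:9] width=9 -> value=205 (bin 011001101); offset now 9 = byte 1 bit 1; 15 bits remain
Read 2: bits[9:17] width=8 -> value=217 (bin 11011001); offset now 17 = byte 2 bit 1; 7 bits remain
Read 3: bits[17:18] width=1 -> value=0 (bin 0); offset now 18 = byte 2 bit 2; 6 bits remain
Read 4: bits[18:22] width=4 -> value=15 (bin 1111); offset now 22 = byte 2 bit 6; 2 bits remain
Read 5: bits[22:23] width=1 -> value=0 (bin 0); offset now 23 = byte 2 bit 7; 1 bits remain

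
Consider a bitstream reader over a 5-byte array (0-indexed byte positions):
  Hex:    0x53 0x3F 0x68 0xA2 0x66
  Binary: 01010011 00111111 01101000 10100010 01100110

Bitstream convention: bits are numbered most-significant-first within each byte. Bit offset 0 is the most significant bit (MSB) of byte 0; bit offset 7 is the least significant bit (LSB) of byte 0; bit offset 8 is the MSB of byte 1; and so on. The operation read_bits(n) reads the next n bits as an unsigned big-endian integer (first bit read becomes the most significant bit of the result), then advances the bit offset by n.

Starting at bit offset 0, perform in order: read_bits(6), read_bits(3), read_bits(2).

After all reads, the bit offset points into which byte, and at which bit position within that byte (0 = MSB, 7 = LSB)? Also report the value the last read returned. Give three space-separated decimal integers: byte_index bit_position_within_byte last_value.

Answer: 1 3 1

Derivation:
Read 1: bits[0:6] width=6 -> value=20 (bin 010100); offset now 6 = byte 0 bit 6; 34 bits remain
Read 2: bits[6:9] width=3 -> value=6 (bin 110); offset now 9 = byte 1 bit 1; 31 bits remain
Read 3: bits[9:11] width=2 -> value=1 (bin 01); offset now 11 = byte 1 bit 3; 29 bits remain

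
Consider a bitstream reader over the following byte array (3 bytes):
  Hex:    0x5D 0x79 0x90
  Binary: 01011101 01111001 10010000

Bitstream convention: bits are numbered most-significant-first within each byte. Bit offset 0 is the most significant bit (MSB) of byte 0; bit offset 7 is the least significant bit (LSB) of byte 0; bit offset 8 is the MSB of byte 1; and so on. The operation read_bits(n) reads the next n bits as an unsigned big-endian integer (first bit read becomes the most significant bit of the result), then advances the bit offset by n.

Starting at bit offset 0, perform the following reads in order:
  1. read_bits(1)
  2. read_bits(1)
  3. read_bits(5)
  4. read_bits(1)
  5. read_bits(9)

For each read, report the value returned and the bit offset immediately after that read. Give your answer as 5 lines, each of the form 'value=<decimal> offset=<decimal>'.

Answer: value=0 offset=1
value=1 offset=2
value=14 offset=7
value=1 offset=8
value=243 offset=17

Derivation:
Read 1: bits[0:1] width=1 -> value=0 (bin 0); offset now 1 = byte 0 bit 1; 23 bits remain
Read 2: bits[1:2] width=1 -> value=1 (bin 1); offset now 2 = byte 0 bit 2; 22 bits remain
Read 3: bits[2:7] width=5 -> value=14 (bin 01110); offset now 7 = byte 0 bit 7; 17 bits remain
Read 4: bits[7:8] width=1 -> value=1 (bin 1); offset now 8 = byte 1 bit 0; 16 bits remain
Read 5: bits[8:17] width=9 -> value=243 (bin 011110011); offset now 17 = byte 2 bit 1; 7 bits remain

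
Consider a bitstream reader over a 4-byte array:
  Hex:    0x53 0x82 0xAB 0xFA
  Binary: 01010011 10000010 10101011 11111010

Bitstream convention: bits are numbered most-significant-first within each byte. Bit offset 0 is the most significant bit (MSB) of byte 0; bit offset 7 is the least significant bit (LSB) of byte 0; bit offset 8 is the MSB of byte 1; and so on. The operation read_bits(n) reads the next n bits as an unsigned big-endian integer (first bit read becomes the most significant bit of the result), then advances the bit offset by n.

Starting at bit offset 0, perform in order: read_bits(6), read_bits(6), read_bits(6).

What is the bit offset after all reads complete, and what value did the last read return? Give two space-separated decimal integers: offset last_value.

Answer: 18 10

Derivation:
Read 1: bits[0:6] width=6 -> value=20 (bin 010100); offset now 6 = byte 0 bit 6; 26 bits remain
Read 2: bits[6:12] width=6 -> value=56 (bin 111000); offset now 12 = byte 1 bit 4; 20 bits remain
Read 3: bits[12:18] width=6 -> value=10 (bin 001010); offset now 18 = byte 2 bit 2; 14 bits remain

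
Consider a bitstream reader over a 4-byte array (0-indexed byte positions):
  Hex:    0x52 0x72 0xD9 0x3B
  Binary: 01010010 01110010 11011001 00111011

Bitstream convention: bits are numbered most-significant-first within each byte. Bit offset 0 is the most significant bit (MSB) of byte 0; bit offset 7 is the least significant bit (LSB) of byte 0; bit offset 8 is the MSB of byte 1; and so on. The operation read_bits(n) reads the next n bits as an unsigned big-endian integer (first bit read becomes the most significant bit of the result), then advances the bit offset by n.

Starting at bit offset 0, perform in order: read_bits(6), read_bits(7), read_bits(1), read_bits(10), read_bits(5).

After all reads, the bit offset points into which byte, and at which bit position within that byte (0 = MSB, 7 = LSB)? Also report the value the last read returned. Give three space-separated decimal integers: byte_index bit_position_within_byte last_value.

Answer: 3 5 7

Derivation:
Read 1: bits[0:6] width=6 -> value=20 (bin 010100); offset now 6 = byte 0 bit 6; 26 bits remain
Read 2: bits[6:13] width=7 -> value=78 (bin 1001110); offset now 13 = byte 1 bit 5; 19 bits remain
Read 3: bits[13:14] width=1 -> value=0 (bin 0); offset now 14 = byte 1 bit 6; 18 bits remain
Read 4: bits[14:24] width=10 -> value=729 (bin 1011011001); offset now 24 = byte 3 bit 0; 8 bits remain
Read 5: bits[24:29] width=5 -> value=7 (bin 00111); offset now 29 = byte 3 bit 5; 3 bits remain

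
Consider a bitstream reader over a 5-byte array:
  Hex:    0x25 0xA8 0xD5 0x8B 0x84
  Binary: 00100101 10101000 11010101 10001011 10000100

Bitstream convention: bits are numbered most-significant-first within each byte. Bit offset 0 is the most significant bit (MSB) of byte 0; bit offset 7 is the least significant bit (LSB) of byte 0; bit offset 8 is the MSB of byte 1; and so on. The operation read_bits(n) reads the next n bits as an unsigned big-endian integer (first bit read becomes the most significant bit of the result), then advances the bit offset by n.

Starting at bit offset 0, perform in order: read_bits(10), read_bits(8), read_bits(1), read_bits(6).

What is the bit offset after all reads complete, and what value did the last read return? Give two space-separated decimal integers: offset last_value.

Answer: 25 43

Derivation:
Read 1: bits[0:10] width=10 -> value=150 (bin 0010010110); offset now 10 = byte 1 bit 2; 30 bits remain
Read 2: bits[10:18] width=8 -> value=163 (bin 10100011); offset now 18 = byte 2 bit 2; 22 bits remain
Read 3: bits[18:19] width=1 -> value=0 (bin 0); offset now 19 = byte 2 bit 3; 21 bits remain
Read 4: bits[19:25] width=6 -> value=43 (bin 101011); offset now 25 = byte 3 bit 1; 15 bits remain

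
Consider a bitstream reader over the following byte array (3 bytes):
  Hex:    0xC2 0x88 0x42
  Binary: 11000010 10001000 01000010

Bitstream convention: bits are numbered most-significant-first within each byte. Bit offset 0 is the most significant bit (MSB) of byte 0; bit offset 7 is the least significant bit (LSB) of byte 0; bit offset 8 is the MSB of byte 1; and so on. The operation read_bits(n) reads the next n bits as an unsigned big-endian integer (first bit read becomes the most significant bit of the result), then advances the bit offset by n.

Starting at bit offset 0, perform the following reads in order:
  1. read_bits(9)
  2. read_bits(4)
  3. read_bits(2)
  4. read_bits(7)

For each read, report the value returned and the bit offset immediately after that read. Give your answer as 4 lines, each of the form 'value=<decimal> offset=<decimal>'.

Read 1: bits[0:9] width=9 -> value=389 (bin 110000101); offset now 9 = byte 1 bit 1; 15 bits remain
Read 2: bits[9:13] width=4 -> value=1 (bin 0001); offset now 13 = byte 1 bit 5; 11 bits remain
Read 3: bits[13:15] width=2 -> value=0 (bin 00); offset now 15 = byte 1 bit 7; 9 bits remain
Read 4: bits[15:22] width=7 -> value=16 (bin 0010000); offset now 22 = byte 2 bit 6; 2 bits remain

Answer: value=389 offset=9
value=1 offset=13
value=0 offset=15
value=16 offset=22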